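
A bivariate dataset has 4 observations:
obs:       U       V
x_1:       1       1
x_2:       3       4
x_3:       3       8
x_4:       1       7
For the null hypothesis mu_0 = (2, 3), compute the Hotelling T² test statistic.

Step 1 — sample mean vector:
  mean(U) = (1 + 3 + 3 + 1) / 4 = 8/4 = 2
  mean(V) = (1 + 4 + 8 + 7) / 4 = 20/4 = 5
  x̄ = (2, 5),  deviation x̄ - mu_0 = (2, 5) - (2, 3) = (0, 2).

Step 2 — sample covariance matrix, S[i,j] = (1/(n-1)) · Σ_k (x_{k,i} - mean_i) · (x_{k,j} - mean_j), divisor n-1 = 3:
  S[U,U] = ((-1)·(-1) + (1)·(1) + (1)·(1) + (-1)·(-1)) / 3 = 4/3 = 1.3333
  S[U,V] = ((-1)·(-4) + (1)·(-1) + (1)·(3) + (-1)·(2)) / 3 = 4/3 = 1.3333
  S[V,V] = ((-4)·(-4) + (-1)·(-1) + (3)·(3) + (2)·(2)) / 3 = 30/3 = 10
  S = [[1.3333, 1.3333],
 [1.3333, 10]].

Step 3 — invert S. det(S) = 1.3333·10 - (1.3333)² = 11.5556.
  S^{-1} = (1/det) · [[d, -b], [-b, a]] = [[0.8654, -0.1154],
 [-0.1154, 0.1154]].

Step 4 — quadratic form (x̄ - mu_0)^T · S^{-1} · (x̄ - mu_0):
  S^{-1} · (x̄ - mu_0) = (-0.2308, 0.2308),
  (x̄ - mu_0)^T · [...] = (0)·(-0.2308) + (2)·(0.2308) = 0.4615.

Step 5 — scale by n: T² = 4 · 0.4615 = 1.8462.

T² ≈ 1.8462


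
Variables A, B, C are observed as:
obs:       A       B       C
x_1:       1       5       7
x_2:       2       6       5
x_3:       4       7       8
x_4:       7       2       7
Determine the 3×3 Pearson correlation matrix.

Step 1 — column means:
  mean(A) = (1 + 2 + 4 + 7) / 4 = 14/4 = 3.5
  mean(B) = (5 + 6 + 7 + 2) / 4 = 20/4 = 5
  mean(C) = (7 + 5 + 8 + 7) / 4 = 27/4 = 6.75

Step 2 — sample variances and covariances s[i,j] = (1/(n-1)) · Σ_k (x_{k,i} - mean_i) · (x_{k,j} - mean_j), with n-1 = 3:
  s[A,A] = ((-2.5)·(-2.5) + (-1.5)·(-1.5) + (0.5)·(0.5) + (3.5)·(3.5)) / 3 = 21/3 = 7
  s[A,B] = ((-2.5)·(0) + (-1.5)·(1) + (0.5)·(2) + (3.5)·(-3)) / 3 = -11/3 = -3.6667
  s[A,C] = ((-2.5)·(0.25) + (-1.5)·(-1.75) + (0.5)·(1.25) + (3.5)·(0.25)) / 3 = 3.5/3 = 1.1667
  s[B,B] = ((0)·(0) + (1)·(1) + (2)·(2) + (-3)·(-3)) / 3 = 14/3 = 4.6667
  s[B,C] = ((0)·(0.25) + (1)·(-1.75) + (2)·(1.25) + (-3)·(0.25)) / 3 = 0/3 = 0
  s[C,C] = ((0.25)·(0.25) + (-1.75)·(-1.75) + (1.25)·(1.25) + (0.25)·(0.25)) / 3 = 4.75/3 = 1.5833
  Sample standard deviations s_i = √(s[i,i]):
  s(A) = √(7) = 2.6458
  s(B) = √(4.6667) = 2.1602
  s(C) = √(1.5833) = 1.2583

Step 3 — r_{ij} = s_{ij} / (s_i · s_j):
  r[A,A] = 1 (diagonal).
  r[A,B] = -3.6667 / (2.6458 · 2.1602) = -3.6667 / 5.7155 = -0.6415
  r[A,C] = 1.1667 / (2.6458 · 1.2583) = 1.1667 / 3.3292 = 0.3504
  r[B,B] = 1 (diagonal).
  r[B,C] = 0 / (2.1602 · 1.2583) = 0 / 2.7183 = 0
  r[C,C] = 1 (diagonal).

R is symmetric with unit diagonal. Assembling:

R = [[1, -0.6415, 0.3504],
 [-0.6415, 1, 0],
 [0.3504, 0, 1]]


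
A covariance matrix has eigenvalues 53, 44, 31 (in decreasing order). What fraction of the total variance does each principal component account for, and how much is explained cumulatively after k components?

Step 1 — total variance = trace(Sigma) = Σ λ_i = 53 + 44 + 31 = 128.

Step 2 — fraction explained by component i = λ_i / Σ λ:
  PC1: 53/128 = 0.4141
  PC2: 44/128 = 0.3438
  PC3: 31/128 = 0.2422

Step 3 — cumulative fraction after k components = (λ_1 + ... + λ_k) / Σ λ:
  k = 1: 53/128 = 0.4141
  k = 2: (53 + 44)/128 = 97/128 = 0.7578
  k = 3: (53 + 44 + 31)/128 = 128/128 = 1

Summary (fraction, with percent):

explained: PC1 0.4141 (41.41%), PC2 0.3438 (34.38%), PC3 0.2422 (24.22%);  cumulative: 0.4141, 0.7578, 1


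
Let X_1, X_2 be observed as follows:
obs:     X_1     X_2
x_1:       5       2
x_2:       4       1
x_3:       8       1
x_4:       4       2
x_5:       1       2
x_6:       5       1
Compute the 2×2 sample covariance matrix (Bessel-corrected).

Step 1 — column means:
  mean(X_1) = (5 + 4 + 8 + 4 + 1 + 5) / 6 = 27/6 = 4.5
  mean(X_2) = (2 + 1 + 1 + 2 + 2 + 1) / 6 = 9/6 = 1.5

Step 2 — sample covariance S[i,j] = (1/(n-1)) · Σ_k (x_{k,i} - mean_i) · (x_{k,j} - mean_j), with n-1 = 5.
  S[X_1,X_1] = ((0.5)·(0.5) + (-0.5)·(-0.5) + (3.5)·(3.5) + (-0.5)·(-0.5) + (-3.5)·(-3.5) + (0.5)·(0.5)) / 5 = 25.5/5 = 5.1
  S[X_1,X_2] = ((0.5)·(0.5) + (-0.5)·(-0.5) + (3.5)·(-0.5) + (-0.5)·(0.5) + (-3.5)·(0.5) + (0.5)·(-0.5)) / 5 = -3.5/5 = -0.7
  S[X_2,X_2] = ((0.5)·(0.5) + (-0.5)·(-0.5) + (-0.5)·(-0.5) + (0.5)·(0.5) + (0.5)·(0.5) + (-0.5)·(-0.5)) / 5 = 1.5/5 = 0.3

S is symmetric (S[j,i] = S[i,j]). Assembling:

S = [[5.1, -0.7],
 [-0.7, 0.3]]


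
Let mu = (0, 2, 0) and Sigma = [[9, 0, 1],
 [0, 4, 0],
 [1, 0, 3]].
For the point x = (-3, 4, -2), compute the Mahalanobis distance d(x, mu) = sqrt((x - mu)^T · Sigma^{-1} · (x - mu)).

Step 1 — centre the observation: (x - mu) = (-3, 2, -2).

Step 2 — invert Sigma (cofactor / det for 3×3, or solve directly):
  Sigma^{-1} = [[0.1154, 0, -0.0385],
 [0, 0.25, 0],
 [-0.0385, 0, 0.3462]].

Step 3 — form the quadratic (x - mu)^T · Sigma^{-1} · (x - mu):
  Sigma^{-1} · (x - mu) = (-0.2692, 0.5, -0.5769).
  (x - mu)^T · [Sigma^{-1} · (x - mu)] = (-3)·(-0.2692) + (2)·(0.5) + (-2)·(-0.5769) = 2.9615.

Step 4 — take square root: d = √(2.9615) ≈ 1.7209.

d(x, mu) = √(2.9615) ≈ 1.7209


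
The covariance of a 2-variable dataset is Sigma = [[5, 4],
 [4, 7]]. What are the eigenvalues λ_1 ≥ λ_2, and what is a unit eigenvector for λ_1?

Step 1 — characteristic polynomial of 2×2 Sigma:
  det(Sigma - λI) = λ² - trace · λ + det = 0.
  trace = 5 + 7 = 12, det = 5·7 - (4)² = 19.
Step 2 — discriminant:
  Δ = trace² - 4·det = 144 - 76 = 68.
Step 3 — eigenvalues:
  λ = (trace ± √Δ)/2 = (12 ± 8.2462)/2,
  λ_1 = 10.1231,  λ_2 = 1.8769.

Step 4 — unit eigenvector for λ_1: solve (Sigma - λ_1 I)v = 0. First row:
  (5 - 10.1231)·v_x + (4)·v_y = 0, i.e. (-5.1231)·v_x + (4)·v_y = 0,
  so v ∝ (b, λ_1 - a) = (4, 5.1231) = u.
  ||u|| = √((4)² + (5.1231)²) = √(42.2462) ≈ 6.4997,
  v_1 = u/||u|| ≈ (0.6154, 0.7882) (||v_1|| = 1).

λ_1 = 10.1231,  λ_2 = 1.8769;  v_1 ≈ (0.6154, 0.7882)


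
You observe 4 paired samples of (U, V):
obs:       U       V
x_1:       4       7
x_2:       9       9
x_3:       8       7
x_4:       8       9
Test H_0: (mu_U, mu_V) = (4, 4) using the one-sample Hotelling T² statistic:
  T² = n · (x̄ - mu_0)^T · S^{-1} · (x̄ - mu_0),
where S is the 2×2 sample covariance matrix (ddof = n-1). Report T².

Step 1 — sample mean vector:
  mean(U) = (4 + 9 + 8 + 8) / 4 = 29/4 = 7.25
  mean(V) = (7 + 9 + 7 + 9) / 4 = 32/4 = 8
  x̄ = (7.25, 8),  deviation x̄ - mu_0 = (7.25, 8) - (4, 4) = (3.25, 4).

Step 2 — sample covariance matrix, S[i,j] = (1/(n-1)) · Σ_k (x_{k,i} - mean_i) · (x_{k,j} - mean_j), divisor n-1 = 3:
  S[U,U] = ((-3.25)·(-3.25) + (1.75)·(1.75) + (0.75)·(0.75) + (0.75)·(0.75)) / 3 = 14.75/3 = 4.9167
  S[U,V] = ((-3.25)·(-1) + (1.75)·(1) + (0.75)·(-1) + (0.75)·(1)) / 3 = 5/3 = 1.6667
  S[V,V] = ((-1)·(-1) + (1)·(1) + (-1)·(-1) + (1)·(1)) / 3 = 4/3 = 1.3333
  S = [[4.9167, 1.6667],
 [1.6667, 1.3333]].

Step 3 — invert S. det(S) = 4.9167·1.3333 - (1.6667)² = 3.7778.
  S^{-1} = (1/det) · [[d, -b], [-b, a]] = [[0.3529, -0.4412],
 [-0.4412, 1.3015]].

Step 4 — quadratic form (x̄ - mu_0)^T · S^{-1} · (x̄ - mu_0):
  S^{-1} · (x̄ - mu_0) = (-0.6176, 3.7721),
  (x̄ - mu_0)^T · [...] = (3.25)·(-0.6176) + (4)·(3.7721) = 13.0809.

Step 5 — scale by n: T² = 4 · 13.0809 = 52.3235.

T² ≈ 52.3235


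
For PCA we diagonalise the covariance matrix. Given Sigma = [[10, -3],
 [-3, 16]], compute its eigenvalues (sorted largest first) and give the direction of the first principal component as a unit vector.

Step 1 — characteristic polynomial of 2×2 Sigma:
  det(Sigma - λI) = λ² - trace · λ + det = 0.
  trace = 10 + 16 = 26, det = 10·16 - (-3)² = 151.
Step 2 — discriminant:
  Δ = trace² - 4·det = 676 - 604 = 72.
Step 3 — eigenvalues:
  λ = (trace ± √Δ)/2 = (26 ± 8.4853)/2,
  λ_1 = 17.2426,  λ_2 = 8.7574.

Step 4 — unit eigenvector for λ_1: solve (Sigma - λ_1 I)v = 0. First row:
  (10 - 17.2426)·v_x + (-3)·v_y = 0, i.e. (-7.2426)·v_x + (-3)·v_y = 0,
  so v ∝ (b, λ_1 - a) = (-3, 7.2426); multiply by -1 so the first entry is positive: u = (3, -7.2426).
  ||u|| = √((3)² + (-7.2426)²) = √(61.4558) ≈ 7.8394,
  v_1 = u/||u|| ≈ (0.3827, -0.9239) (||v_1|| = 1).

λ_1 = 17.2426,  λ_2 = 8.7574;  v_1 ≈ (0.3827, -0.9239)


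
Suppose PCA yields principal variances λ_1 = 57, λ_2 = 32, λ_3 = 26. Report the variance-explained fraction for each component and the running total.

Step 1 — total variance = trace(Sigma) = Σ λ_i = 57 + 32 + 26 = 115.

Step 2 — fraction explained by component i = λ_i / Σ λ:
  PC1: 57/115 = 0.4957
  PC2: 32/115 = 0.2783
  PC3: 26/115 = 0.2261

Step 3 — cumulative fraction after k components = (λ_1 + ... + λ_k) / Σ λ:
  k = 1: 57/115 = 0.4957
  k = 2: (57 + 32)/115 = 89/115 = 0.7739
  k = 3: (57 + 32 + 26)/115 = 115/115 = 1

Summary (fraction, with percent):

explained: PC1 0.4957 (49.57%), PC2 0.2783 (27.83%), PC3 0.2261 (22.61%);  cumulative: 0.4957, 0.7739, 1


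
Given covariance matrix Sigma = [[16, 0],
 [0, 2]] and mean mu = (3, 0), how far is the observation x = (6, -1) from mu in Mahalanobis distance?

Step 1 — centre the observation: (x - mu) = (3, -1).

Step 2 — invert Sigma. det(Sigma) = 16·2 - (0)² = 32.
  Sigma^{-1} = (1/det) · [[d, -b], [-b, a]] = [[0.0625, 0],
 [0, 0.5]].

Step 3 — form the quadratic (x - mu)^T · Sigma^{-1} · (x - mu):
  Sigma^{-1} · (x - mu) = (0.1875, -0.5).
  (x - mu)^T · [Sigma^{-1} · (x - mu)] = (3)·(0.1875) + (-1)·(-0.5) = 1.0625.

Step 4 — take square root: d = √(1.0625) ≈ 1.0308.

d(x, mu) = √(1.0625) ≈ 1.0308


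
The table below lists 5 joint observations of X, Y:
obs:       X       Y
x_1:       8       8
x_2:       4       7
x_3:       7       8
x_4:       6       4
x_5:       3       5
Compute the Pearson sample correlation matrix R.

Step 1 — column means:
  mean(X) = (8 + 4 + 7 + 6 + 3) / 5 = 28/5 = 5.6
  mean(Y) = (8 + 7 + 8 + 4 + 5) / 5 = 32/5 = 6.4

Step 2 — sample variances and covariances s[i,j] = (1/(n-1)) · Σ_k (x_{k,i} - mean_i) · (x_{k,j} - mean_j), with n-1 = 4:
  s[X,X] = ((2.4)·(2.4) + (-1.6)·(-1.6) + (1.4)·(1.4) + (0.4)·(0.4) + (-2.6)·(-2.6)) / 4 = 17.2/4 = 4.3
  s[X,Y] = ((2.4)·(1.6) + (-1.6)·(0.6) + (1.4)·(1.6) + (0.4)·(-2.4) + (-2.6)·(-1.4)) / 4 = 7.8/4 = 1.95
  s[Y,Y] = ((1.6)·(1.6) + (0.6)·(0.6) + (1.6)·(1.6) + (-2.4)·(-2.4) + (-1.4)·(-1.4)) / 4 = 13.2/4 = 3.3
  Sample standard deviations s_i = √(s[i,i]):
  s(X) = √(4.3) = 2.0736
  s(Y) = √(3.3) = 1.8166

Step 3 — r_{ij} = s_{ij} / (s_i · s_j):
  r[X,X] = 1 (diagonal).
  r[X,Y] = 1.95 / (2.0736 · 1.8166) = 1.95 / 3.767 = 0.5177
  r[Y,Y] = 1 (diagonal).

R is symmetric with unit diagonal. Assembling:

R = [[1, 0.5177],
 [0.5177, 1]]


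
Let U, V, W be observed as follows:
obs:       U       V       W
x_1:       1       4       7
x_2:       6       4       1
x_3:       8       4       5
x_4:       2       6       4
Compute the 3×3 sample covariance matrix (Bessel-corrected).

Step 1 — column means:
  mean(U) = (1 + 6 + 8 + 2) / 4 = 17/4 = 4.25
  mean(V) = (4 + 4 + 4 + 6) / 4 = 18/4 = 4.5
  mean(W) = (7 + 1 + 5 + 4) / 4 = 17/4 = 4.25

Step 2 — sample covariance S[i,j] = (1/(n-1)) · Σ_k (x_{k,i} - mean_i) · (x_{k,j} - mean_j), with n-1 = 3.
  S[U,U] = ((-3.25)·(-3.25) + (1.75)·(1.75) + (3.75)·(3.75) + (-2.25)·(-2.25)) / 3 = 32.75/3 = 10.9167
  S[U,V] = ((-3.25)·(-0.5) + (1.75)·(-0.5) + (3.75)·(-0.5) + (-2.25)·(1.5)) / 3 = -4.5/3 = -1.5
  S[U,W] = ((-3.25)·(2.75) + (1.75)·(-3.25) + (3.75)·(0.75) + (-2.25)·(-0.25)) / 3 = -11.25/3 = -3.75
  S[V,V] = ((-0.5)·(-0.5) + (-0.5)·(-0.5) + (-0.5)·(-0.5) + (1.5)·(1.5)) / 3 = 3/3 = 1
  S[V,W] = ((-0.5)·(2.75) + (-0.5)·(-3.25) + (-0.5)·(0.75) + (1.5)·(-0.25)) / 3 = -0.5/3 = -0.1667
  S[W,W] = ((2.75)·(2.75) + (-3.25)·(-3.25) + (0.75)·(0.75) + (-0.25)·(-0.25)) / 3 = 18.75/3 = 6.25

S is symmetric (S[j,i] = S[i,j]). Assembling:

S = [[10.9167, -1.5, -3.75],
 [-1.5, 1, -0.1667],
 [-3.75, -0.1667, 6.25]]


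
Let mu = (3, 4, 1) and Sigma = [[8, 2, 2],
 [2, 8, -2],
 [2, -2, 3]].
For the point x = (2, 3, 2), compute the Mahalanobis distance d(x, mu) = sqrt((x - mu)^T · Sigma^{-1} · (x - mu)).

Step 1 — centre the observation: (x - mu) = (-1, -1, 1).

Step 2 — invert Sigma (cofactor / det for 3×3, or solve directly):
  Sigma^{-1} = [[0.2, -0.1, -0.2],
 [-0.1, 0.2, 0.2],
 [-0.2, 0.2, 0.6]].

Step 3 — form the quadratic (x - mu)^T · Sigma^{-1} · (x - mu):
  Sigma^{-1} · (x - mu) = (-0.3, 0.1, 0.6).
  (x - mu)^T · [Sigma^{-1} · (x - mu)] = (-1)·(-0.3) + (-1)·(0.1) + (1)·(0.6) = 0.8.

Step 4 — take square root: d = √(0.8) ≈ 0.8944.

d(x, mu) = √(0.8) ≈ 0.8944


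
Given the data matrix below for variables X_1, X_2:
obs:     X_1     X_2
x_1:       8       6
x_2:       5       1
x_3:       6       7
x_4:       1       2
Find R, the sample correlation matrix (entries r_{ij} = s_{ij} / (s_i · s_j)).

Step 1 — column means:
  mean(X_1) = (8 + 5 + 6 + 1) / 4 = 20/4 = 5
  mean(X_2) = (6 + 1 + 7 + 2) / 4 = 16/4 = 4

Step 2 — sample variances and covariances s[i,j] = (1/(n-1)) · Σ_k (x_{k,i} - mean_i) · (x_{k,j} - mean_j), with n-1 = 3:
  s[X_1,X_1] = ((3)·(3) + (0)·(0) + (1)·(1) + (-4)·(-4)) / 3 = 26/3 = 8.6667
  s[X_1,X_2] = ((3)·(2) + (0)·(-3) + (1)·(3) + (-4)·(-2)) / 3 = 17/3 = 5.6667
  s[X_2,X_2] = ((2)·(2) + (-3)·(-3) + (3)·(3) + (-2)·(-2)) / 3 = 26/3 = 8.6667
  Sample standard deviations s_i = √(s[i,i]):
  s(X_1) = √(8.6667) = 2.9439
  s(X_2) = √(8.6667) = 2.9439

Step 3 — r_{ij} = s_{ij} / (s_i · s_j):
  r[X_1,X_1] = 1 (diagonal).
  r[X_1,X_2] = 5.6667 / (2.9439 · 2.9439) = 5.6667 / 8.6667 = 0.6538
  r[X_2,X_2] = 1 (diagonal).

R is symmetric with unit diagonal. Assembling:

R = [[1, 0.6538],
 [0.6538, 1]]


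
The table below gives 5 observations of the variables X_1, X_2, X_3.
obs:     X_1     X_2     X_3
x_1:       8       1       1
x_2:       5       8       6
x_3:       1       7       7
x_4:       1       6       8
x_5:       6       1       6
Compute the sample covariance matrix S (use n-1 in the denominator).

Step 1 — column means:
  mean(X_1) = (8 + 5 + 1 + 1 + 6) / 5 = 21/5 = 4.2
  mean(X_2) = (1 + 8 + 7 + 6 + 1) / 5 = 23/5 = 4.6
  mean(X_3) = (1 + 6 + 7 + 8 + 6) / 5 = 28/5 = 5.6

Step 2 — sample covariance S[i,j] = (1/(n-1)) · Σ_k (x_{k,i} - mean_i) · (x_{k,j} - mean_j), with n-1 = 4.
  S[X_1,X_1] = ((3.8)·(3.8) + (0.8)·(0.8) + (-3.2)·(-3.2) + (-3.2)·(-3.2) + (1.8)·(1.8)) / 4 = 38.8/4 = 9.7
  S[X_1,X_2] = ((3.8)·(-3.6) + (0.8)·(3.4) + (-3.2)·(2.4) + (-3.2)·(1.4) + (1.8)·(-3.6)) / 4 = -29.6/4 = -7.4
  S[X_1,X_3] = ((3.8)·(-4.6) + (0.8)·(0.4) + (-3.2)·(1.4) + (-3.2)·(2.4) + (1.8)·(0.4)) / 4 = -28.6/4 = -7.15
  S[X_2,X_2] = ((-3.6)·(-3.6) + (3.4)·(3.4) + (2.4)·(2.4) + (1.4)·(1.4) + (-3.6)·(-3.6)) / 4 = 45.2/4 = 11.3
  S[X_2,X_3] = ((-3.6)·(-4.6) + (3.4)·(0.4) + (2.4)·(1.4) + (1.4)·(2.4) + (-3.6)·(0.4)) / 4 = 23.2/4 = 5.8
  S[X_3,X_3] = ((-4.6)·(-4.6) + (0.4)·(0.4) + (1.4)·(1.4) + (2.4)·(2.4) + (0.4)·(0.4)) / 4 = 29.2/4 = 7.3

S is symmetric (S[j,i] = S[i,j]). Assembling:

S = [[9.7, -7.4, -7.15],
 [-7.4, 11.3, 5.8],
 [-7.15, 5.8, 7.3]]


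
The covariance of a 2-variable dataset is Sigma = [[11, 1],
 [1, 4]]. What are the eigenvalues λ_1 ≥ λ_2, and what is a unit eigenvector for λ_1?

Step 1 — characteristic polynomial of 2×2 Sigma:
  det(Sigma - λI) = λ² - trace · λ + det = 0.
  trace = 11 + 4 = 15, det = 11·4 - (1)² = 43.
Step 2 — discriminant:
  Δ = trace² - 4·det = 225 - 172 = 53.
Step 3 — eigenvalues:
  λ = (trace ± √Δ)/2 = (15 ± 7.2801)/2,
  λ_1 = 11.1401,  λ_2 = 3.8599.

Step 4 — unit eigenvector for λ_1: solve (Sigma - λ_1 I)v = 0. First row:
  (11 - 11.1401)·v_x + (1)·v_y = 0, i.e. (-0.1401)·v_x + (1)·v_y = 0,
  so v ∝ (b, λ_1 - a) = (1, 0.1401) = u.
  ||u|| = √((1)² + (0.1401)²) = √(1.0196) ≈ 1.0098,
  v_1 = u/||u|| ≈ (0.9903, 0.1387) (||v_1|| = 1).

λ_1 = 11.1401,  λ_2 = 3.8599;  v_1 ≈ (0.9903, 0.1387)


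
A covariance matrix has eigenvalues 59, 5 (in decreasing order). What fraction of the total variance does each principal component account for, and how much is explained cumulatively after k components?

Step 1 — total variance = trace(Sigma) = Σ λ_i = 59 + 5 = 64.

Step 2 — fraction explained by component i = λ_i / Σ λ:
  PC1: 59/64 = 0.9219
  PC2: 5/64 = 0.0781

Step 3 — cumulative fraction after k components = (λ_1 + ... + λ_k) / Σ λ:
  k = 1: 59/64 = 0.9219
  k = 2: (59 + 5)/64 = 64/64 = 1

Summary (fraction, with percent):

explained: PC1 0.9219 (92.19%), PC2 0.0781 (7.81%);  cumulative: 0.9219, 1


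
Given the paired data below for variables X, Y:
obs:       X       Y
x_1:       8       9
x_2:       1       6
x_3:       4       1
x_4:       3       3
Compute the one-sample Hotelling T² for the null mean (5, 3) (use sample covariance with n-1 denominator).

Step 1 — sample mean vector:
  mean(X) = (8 + 1 + 4 + 3) / 4 = 16/4 = 4
  mean(Y) = (9 + 6 + 1 + 3) / 4 = 19/4 = 4.75
  x̄ = (4, 4.75),  deviation x̄ - mu_0 = (4, 4.75) - (5, 3) = (-1, 1.75).

Step 2 — sample covariance matrix, S[i,j] = (1/(n-1)) · Σ_k (x_{k,i} - mean_i) · (x_{k,j} - mean_j), divisor n-1 = 3:
  S[X,X] = ((4)·(4) + (-3)·(-3) + (0)·(0) + (-1)·(-1)) / 3 = 26/3 = 8.6667
  S[X,Y] = ((4)·(4.25) + (-3)·(1.25) + (0)·(-3.75) + (-1)·(-1.75)) / 3 = 15/3 = 5
  S[Y,Y] = ((4.25)·(4.25) + (1.25)·(1.25) + (-3.75)·(-3.75) + (-1.75)·(-1.75)) / 3 = 36.75/3 = 12.25
  S = [[8.6667, 5],
 [5, 12.25]].

Step 3 — invert S. det(S) = 8.6667·12.25 - (5)² = 81.1667.
  S^{-1} = (1/det) · [[d, -b], [-b, a]] = [[0.1509, -0.0616],
 [-0.0616, 0.1068]].

Step 4 — quadratic form (x̄ - mu_0)^T · S^{-1} · (x̄ - mu_0):
  S^{-1} · (x̄ - mu_0) = (-0.2587, 0.2485),
  (x̄ - mu_0)^T · [...] = (-1)·(-0.2587) + (1.75)·(0.2485) = 0.6935.

Step 5 — scale by n: T² = 4 · 0.6935 = 2.7741.

T² ≈ 2.7741


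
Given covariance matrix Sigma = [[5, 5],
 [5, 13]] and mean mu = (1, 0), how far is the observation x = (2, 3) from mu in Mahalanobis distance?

Step 1 — centre the observation: (x - mu) = (1, 3).

Step 2 — invert Sigma. det(Sigma) = 5·13 - (5)² = 40.
  Sigma^{-1} = (1/det) · [[d, -b], [-b, a]] = [[0.325, -0.125],
 [-0.125, 0.125]].

Step 3 — form the quadratic (x - mu)^T · Sigma^{-1} · (x - mu):
  Sigma^{-1} · (x - mu) = (-0.05, 0.25).
  (x - mu)^T · [Sigma^{-1} · (x - mu)] = (1)·(-0.05) + (3)·(0.25) = 0.7.

Step 4 — take square root: d = √(0.7) ≈ 0.8367.

d(x, mu) = √(0.7) ≈ 0.8367


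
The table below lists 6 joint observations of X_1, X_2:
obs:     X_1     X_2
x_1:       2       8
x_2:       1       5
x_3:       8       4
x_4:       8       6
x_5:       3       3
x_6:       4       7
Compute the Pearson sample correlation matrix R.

Step 1 — column means:
  mean(X_1) = (2 + 1 + 8 + 8 + 3 + 4) / 6 = 26/6 = 4.3333
  mean(X_2) = (8 + 5 + 4 + 6 + 3 + 7) / 6 = 33/6 = 5.5

Step 2 — sample variances and covariances s[i,j] = (1/(n-1)) · Σ_k (x_{k,i} - mean_i) · (x_{k,j} - mean_j), with n-1 = 5:
  s[X_1,X_1] = ((-2.3333)·(-2.3333) + (-3.3333)·(-3.3333) + (3.6667)·(3.6667) + (3.6667)·(3.6667) + (-1.3333)·(-1.3333) + (-0.3333)·(-0.3333)) / 5 = 45.3333/5 = 9.0667
  s[X_1,X_2] = ((-2.3333)·(2.5) + (-3.3333)·(-0.5) + (3.6667)·(-1.5) + (3.6667)·(0.5) + (-1.3333)·(-2.5) + (-0.3333)·(1.5)) / 5 = -5/5 = -1
  s[X_2,X_2] = ((2.5)·(2.5) + (-0.5)·(-0.5) + (-1.5)·(-1.5) + (0.5)·(0.5) + (-2.5)·(-2.5) + (1.5)·(1.5)) / 5 = 17.5/5 = 3.5
  Sample standard deviations s_i = √(s[i,i]):
  s(X_1) = √(9.0667) = 3.0111
  s(X_2) = √(3.5) = 1.8708

Step 3 — r_{ij} = s_{ij} / (s_i · s_j):
  r[X_1,X_1] = 1 (diagonal).
  r[X_1,X_2] = -1 / (3.0111 · 1.8708) = -1 / 5.6332 = -0.1775
  r[X_2,X_2] = 1 (diagonal).

R is symmetric with unit diagonal. Assembling:

R = [[1, -0.1775],
 [-0.1775, 1]]


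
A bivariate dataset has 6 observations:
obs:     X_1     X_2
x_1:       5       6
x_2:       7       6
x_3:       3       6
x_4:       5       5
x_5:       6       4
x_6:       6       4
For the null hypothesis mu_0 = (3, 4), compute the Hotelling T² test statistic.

Step 1 — sample mean vector:
  mean(X_1) = (5 + 7 + 3 + 5 + 6 + 6) / 6 = 32/6 = 5.3333
  mean(X_2) = (6 + 6 + 6 + 5 + 4 + 4) / 6 = 31/6 = 5.1667
  x̄ = (5.3333, 5.1667),  deviation x̄ - mu_0 = (5.3333, 5.1667) - (3, 4) = (2.3333, 1.1667).

Step 2 — sample covariance matrix, S[i,j] = (1/(n-1)) · Σ_k (x_{k,i} - mean_i) · (x_{k,j} - mean_j), divisor n-1 = 5:
  S[X_1,X_1] = ((-0.3333)·(-0.3333) + (1.6667)·(1.6667) + (-2.3333)·(-2.3333) + (-0.3333)·(-0.3333) + (0.6667)·(0.6667) + (0.6667)·(0.6667)) / 5 = 9.3333/5 = 1.8667
  S[X_1,X_2] = ((-0.3333)·(0.8333) + (1.6667)·(0.8333) + (-2.3333)·(0.8333) + (-0.3333)·(-0.1667) + (0.6667)·(-1.1667) + (0.6667)·(-1.1667)) / 5 = -2.3333/5 = -0.4667
  S[X_2,X_2] = ((0.8333)·(0.8333) + (0.8333)·(0.8333) + (0.8333)·(0.8333) + (-0.1667)·(-0.1667) + (-1.1667)·(-1.1667) + (-1.1667)·(-1.1667)) / 5 = 4.8333/5 = 0.9667
  S = [[1.8667, -0.4667],
 [-0.4667, 0.9667]].

Step 3 — invert S. det(S) = 1.8667·0.9667 - (-0.4667)² = 1.5867.
  S^{-1} = (1/det) · [[d, -b], [-b, a]] = [[0.6092, 0.2941],
 [0.2941, 1.1765]].

Step 4 — quadratic form (x̄ - mu_0)^T · S^{-1} · (x̄ - mu_0):
  S^{-1} · (x̄ - mu_0) = (1.7647, 2.0588),
  (x̄ - mu_0)^T · [...] = (2.3333)·(1.7647) + (1.1667)·(2.0588) = 6.5196.

Step 5 — scale by n: T² = 6 · 6.5196 = 39.1176.

T² ≈ 39.1176


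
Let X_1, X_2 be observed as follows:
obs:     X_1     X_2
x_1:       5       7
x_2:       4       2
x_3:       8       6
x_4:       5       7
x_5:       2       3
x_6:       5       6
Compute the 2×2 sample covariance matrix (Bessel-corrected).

Step 1 — column means:
  mean(X_1) = (5 + 4 + 8 + 5 + 2 + 5) / 6 = 29/6 = 4.8333
  mean(X_2) = (7 + 2 + 6 + 7 + 3 + 6) / 6 = 31/6 = 5.1667

Step 2 — sample covariance S[i,j] = (1/(n-1)) · Σ_k (x_{k,i} - mean_i) · (x_{k,j} - mean_j), with n-1 = 5.
  S[X_1,X_1] = ((0.1667)·(0.1667) + (-0.8333)·(-0.8333) + (3.1667)·(3.1667) + (0.1667)·(0.1667) + (-2.8333)·(-2.8333) + (0.1667)·(0.1667)) / 5 = 18.8333/5 = 3.7667
  S[X_1,X_2] = ((0.1667)·(1.8333) + (-0.8333)·(-3.1667) + (3.1667)·(0.8333) + (0.1667)·(1.8333) + (-2.8333)·(-2.1667) + (0.1667)·(0.8333)) / 5 = 12.1667/5 = 2.4333
  S[X_2,X_2] = ((1.8333)·(1.8333) + (-3.1667)·(-3.1667) + (0.8333)·(0.8333) + (1.8333)·(1.8333) + (-2.1667)·(-2.1667) + (0.8333)·(0.8333)) / 5 = 22.8333/5 = 4.5667

S is symmetric (S[j,i] = S[i,j]). Assembling:

S = [[3.7667, 2.4333],
 [2.4333, 4.5667]]


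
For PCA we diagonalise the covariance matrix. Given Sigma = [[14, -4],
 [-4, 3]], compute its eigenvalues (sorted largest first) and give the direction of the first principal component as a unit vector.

Step 1 — characteristic polynomial of 2×2 Sigma:
  det(Sigma - λI) = λ² - trace · λ + det = 0.
  trace = 14 + 3 = 17, det = 14·3 - (-4)² = 26.
Step 2 — discriminant:
  Δ = trace² - 4·det = 289 - 104 = 185.
Step 3 — eigenvalues:
  λ = (trace ± √Δ)/2 = (17 ± 13.6015)/2,
  λ_1 = 15.3007,  λ_2 = 1.6993.

Step 4 — unit eigenvector for λ_1: solve (Sigma - λ_1 I)v = 0. First row:
  (14 - 15.3007)·v_x + (-4)·v_y = 0, i.e. (-1.3007)·v_x + (-4)·v_y = 0,
  so v ∝ (b, λ_1 - a) = (-4, 1.3007); multiply by -1 so the first entry is positive: u = (4, -1.3007).
  ||u|| = √((4)² + (-1.3007)²) = √(17.6919) ≈ 4.2062,
  v_1 = u/||u|| ≈ (0.951, -0.3092) (||v_1|| = 1).

λ_1 = 15.3007,  λ_2 = 1.6993;  v_1 ≈ (0.951, -0.3092)


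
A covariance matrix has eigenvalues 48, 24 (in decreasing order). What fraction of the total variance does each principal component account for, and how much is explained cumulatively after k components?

Step 1 — total variance = trace(Sigma) = Σ λ_i = 48 + 24 = 72.

Step 2 — fraction explained by component i = λ_i / Σ λ:
  PC1: 48/72 = 0.6667
  PC2: 24/72 = 0.3333

Step 3 — cumulative fraction after k components = (λ_1 + ... + λ_k) / Σ λ:
  k = 1: 48/72 = 0.6667
  k = 2: (48 + 24)/72 = 72/72 = 1

Summary (fraction, with percent):

explained: PC1 0.6667 (66.67%), PC2 0.3333 (33.33%);  cumulative: 0.6667, 1


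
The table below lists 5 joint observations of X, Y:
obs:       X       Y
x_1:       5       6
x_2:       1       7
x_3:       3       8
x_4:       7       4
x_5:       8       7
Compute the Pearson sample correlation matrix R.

Step 1 — column means:
  mean(X) = (5 + 1 + 3 + 7 + 8) / 5 = 24/5 = 4.8
  mean(Y) = (6 + 7 + 8 + 4 + 7) / 5 = 32/5 = 6.4

Step 2 — sample variances and covariances s[i,j] = (1/(n-1)) · Σ_k (x_{k,i} - mean_i) · (x_{k,j} - mean_j), with n-1 = 4:
  s[X,X] = ((0.2)·(0.2) + (-3.8)·(-3.8) + (-1.8)·(-1.8) + (2.2)·(2.2) + (3.2)·(3.2)) / 4 = 32.8/4 = 8.2
  s[X,Y] = ((0.2)·(-0.4) + (-3.8)·(0.6) + (-1.8)·(1.6) + (2.2)·(-2.4) + (3.2)·(0.6)) / 4 = -8.6/4 = -2.15
  s[Y,Y] = ((-0.4)·(-0.4) + (0.6)·(0.6) + (1.6)·(1.6) + (-2.4)·(-2.4) + (0.6)·(0.6)) / 4 = 9.2/4 = 2.3
  Sample standard deviations s_i = √(s[i,i]):
  s(X) = √(8.2) = 2.8636
  s(Y) = √(2.3) = 1.5166

Step 3 — r_{ij} = s_{ij} / (s_i · s_j):
  r[X,X] = 1 (diagonal).
  r[X,Y] = -2.15 / (2.8636 · 1.5166) = -2.15 / 4.3428 = -0.4951
  r[Y,Y] = 1 (diagonal).

R is symmetric with unit diagonal. Assembling:

R = [[1, -0.4951],
 [-0.4951, 1]]


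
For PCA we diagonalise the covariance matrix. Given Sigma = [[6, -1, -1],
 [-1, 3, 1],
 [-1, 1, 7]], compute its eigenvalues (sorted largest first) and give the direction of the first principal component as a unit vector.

Step 1 — characteristic polynomial p(λ) = det(λI - Sigma) = λ³ - tr·λ² + c_1·λ - det, where tr = trace, c_1 = sum of the principal 2×2 minors, det = det(Sigma):
  tr = 6 + 3 + 7 = 16,
  c_1 = (6·3 - (-1)²) + (6·7 - (-1)²) + (3·7 - (1)²) = 17 + 41 + 20 = 78,
  det = 6·(3·7 - (1)²) - (-1)·((-1)·7 - (1)·(-1)) + (-1)·((-1)·(1) - 3·(-1)) = 6·(20) - (-1)·(-6) + (-1)·(2) = 112.
  So p(λ) = λ³ - 16λ² + 78λ - 112.
Step 2 — look for an integer root (rational root theorem: any rational root is an integer divisor of 112). Testing λ = 8:
  p(8) = 512 - 1024 + 624 - 112 = 0  ✓
  Dividing out (λ - 8): p(λ) = (λ - 8)(λ² - 8λ + 14).
Step 3 — remaining eigenvalues from the quadratic λ² - 8λ + 14 = 0:
  Δ = 8² - 4·14 = 64 - 56 = 8,  λ = (8 ± √8)/2 = (8 ± 2.8284)/2 ≈ 5.4142 or 2.5858.
  Sorted: λ_1 = 8,  λ_2 = 5.4142,  λ_3 = 2.5858  (check: sum = 16 = tr ✓).

Step 4 — unit eigenvector for λ_1 = 8: v spans the null space of (Sigma - λ_1 I), whose rows are
  r_1 = (-2, -1, -1),  r_2 = (-1, -5, 1),  r_3 = (-1, 1, -1).
  v is orthogonal to every row, so take v ∝ r_1 × r_2 = ((-1)·(1) - (-1)·(-5), (-1)·(-1) - (-2)·(1), (-2)·(-5) - (-1)·(-1)) = (-6, 3, 9).
  Rescale (divide by 3; multiply by -1 so the first nonzero entry is positive): u = (2, -1, -3).
  ||u|| = √((2)² + (-1)² + (-3)²) = √(14) ≈ 3.7417,  v_1 = u/||u|| ≈ (0.5345, -0.2673, -0.8018) (||v_1|| = 1).

λ_1 = 8,  λ_2 = 5.4142,  λ_3 = 2.5858;  v_1 ≈ (0.5345, -0.2673, -0.8018)


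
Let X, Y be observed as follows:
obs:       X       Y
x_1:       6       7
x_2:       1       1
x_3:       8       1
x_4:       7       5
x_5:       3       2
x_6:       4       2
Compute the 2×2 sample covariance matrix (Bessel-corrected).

Step 1 — column means:
  mean(X) = (6 + 1 + 8 + 7 + 3 + 4) / 6 = 29/6 = 4.8333
  mean(Y) = (7 + 1 + 1 + 5 + 2 + 2) / 6 = 18/6 = 3

Step 2 — sample covariance S[i,j] = (1/(n-1)) · Σ_k (x_{k,i} - mean_i) · (x_{k,j} - mean_j), with n-1 = 5.
  S[X,X] = ((1.1667)·(1.1667) + (-3.8333)·(-3.8333) + (3.1667)·(3.1667) + (2.1667)·(2.1667) + (-1.8333)·(-1.8333) + (-0.8333)·(-0.8333)) / 5 = 34.8333/5 = 6.9667
  S[X,Y] = ((1.1667)·(4) + (-3.8333)·(-2) + (3.1667)·(-2) + (2.1667)·(2) + (-1.8333)·(-1) + (-0.8333)·(-1)) / 5 = 13/5 = 2.6
  S[Y,Y] = ((4)·(4) + (-2)·(-2) + (-2)·(-2) + (2)·(2) + (-1)·(-1) + (-1)·(-1)) / 5 = 30/5 = 6

S is symmetric (S[j,i] = S[i,j]). Assembling:

S = [[6.9667, 2.6],
 [2.6, 6]]


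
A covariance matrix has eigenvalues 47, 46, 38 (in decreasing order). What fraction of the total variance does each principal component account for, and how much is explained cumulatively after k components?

Step 1 — total variance = trace(Sigma) = Σ λ_i = 47 + 46 + 38 = 131.

Step 2 — fraction explained by component i = λ_i / Σ λ:
  PC1: 47/131 = 0.3588
  PC2: 46/131 = 0.3511
  PC3: 38/131 = 0.2901

Step 3 — cumulative fraction after k components = (λ_1 + ... + λ_k) / Σ λ:
  k = 1: 47/131 = 0.3588
  k = 2: (47 + 46)/131 = 93/131 = 0.7099
  k = 3: (47 + 46 + 38)/131 = 131/131 = 1

Summary (fraction, with percent):

explained: PC1 0.3588 (35.88%), PC2 0.3511 (35.11%), PC3 0.2901 (29.01%);  cumulative: 0.3588, 0.7099, 1


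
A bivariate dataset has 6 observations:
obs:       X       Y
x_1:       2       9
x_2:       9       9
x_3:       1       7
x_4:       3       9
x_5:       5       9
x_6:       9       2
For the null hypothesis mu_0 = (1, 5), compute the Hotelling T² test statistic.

Step 1 — sample mean vector:
  mean(X) = (2 + 9 + 1 + 3 + 5 + 9) / 6 = 29/6 = 4.8333
  mean(Y) = (9 + 9 + 7 + 9 + 9 + 2) / 6 = 45/6 = 7.5
  x̄ = (4.8333, 7.5),  deviation x̄ - mu_0 = (4.8333, 7.5) - (1, 5) = (3.8333, 2.5).

Step 2 — sample covariance matrix, S[i,j] = (1/(n-1)) · Σ_k (x_{k,i} - mean_i) · (x_{k,j} - mean_j), divisor n-1 = 5:
  S[X,X] = ((-2.8333)·(-2.8333) + (4.1667)·(4.1667) + (-3.8333)·(-3.8333) + (-1.8333)·(-1.8333) + (0.1667)·(0.1667) + (4.1667)·(4.1667)) / 5 = 60.8333/5 = 12.1667
  S[X,Y] = ((-2.8333)·(1.5) + (4.1667)·(1.5) + (-3.8333)·(-0.5) + (-1.8333)·(1.5) + (0.1667)·(1.5) + (4.1667)·(-5.5)) / 5 = -21.5/5 = -4.3
  S[Y,Y] = ((1.5)·(1.5) + (1.5)·(1.5) + (-0.5)·(-0.5) + (1.5)·(1.5) + (1.5)·(1.5) + (-5.5)·(-5.5)) / 5 = 39.5/5 = 7.9
  S = [[12.1667, -4.3],
 [-4.3, 7.9]].

Step 3 — invert S. det(S) = 12.1667·7.9 - (-4.3)² = 77.6267.
  S^{-1} = (1/det) · [[d, -b], [-b, a]] = [[0.1018, 0.0554],
 [0.0554, 0.1567]].

Step 4 — quadratic form (x̄ - mu_0)^T · S^{-1} · (x̄ - mu_0):
  S^{-1} · (x̄ - mu_0) = (0.5286, 0.6042),
  (x̄ - mu_0)^T · [...] = (3.8333)·(0.5286) + (2.5)·(0.6042) = 3.5367.

Step 5 — scale by n: T² = 6 · 3.5367 = 21.2204.

T² ≈ 21.2204


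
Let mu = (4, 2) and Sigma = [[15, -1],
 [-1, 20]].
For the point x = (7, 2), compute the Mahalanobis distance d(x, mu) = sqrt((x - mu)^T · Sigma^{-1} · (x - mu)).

Step 1 — centre the observation: (x - mu) = (3, 0).

Step 2 — invert Sigma. det(Sigma) = 15·20 - (-1)² = 299.
  Sigma^{-1} = (1/det) · [[d, -b], [-b, a]] = [[0.0669, 0.0033],
 [0.0033, 0.0502]].

Step 3 — form the quadratic (x - mu)^T · Sigma^{-1} · (x - mu):
  Sigma^{-1} · (x - mu) = (0.2007, 0.01).
  (x - mu)^T · [Sigma^{-1} · (x - mu)] = (3)·(0.2007) + (0)·(0.01) = 0.602.

Step 4 — take square root: d = √(0.602) ≈ 0.7759.

d(x, mu) = √(0.602) ≈ 0.7759


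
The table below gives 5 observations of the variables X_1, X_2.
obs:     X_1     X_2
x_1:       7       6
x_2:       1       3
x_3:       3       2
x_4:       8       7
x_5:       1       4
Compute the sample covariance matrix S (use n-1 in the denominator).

Step 1 — column means:
  mean(X_1) = (7 + 1 + 3 + 8 + 1) / 5 = 20/5 = 4
  mean(X_2) = (6 + 3 + 2 + 7 + 4) / 5 = 22/5 = 4.4

Step 2 — sample covariance S[i,j] = (1/(n-1)) · Σ_k (x_{k,i} - mean_i) · (x_{k,j} - mean_j), with n-1 = 4.
  S[X_1,X_1] = ((3)·(3) + (-3)·(-3) + (-1)·(-1) + (4)·(4) + (-3)·(-3)) / 4 = 44/4 = 11
  S[X_1,X_2] = ((3)·(1.6) + (-3)·(-1.4) + (-1)·(-2.4) + (4)·(2.6) + (-3)·(-0.4)) / 4 = 23/4 = 5.75
  S[X_2,X_2] = ((1.6)·(1.6) + (-1.4)·(-1.4) + (-2.4)·(-2.4) + (2.6)·(2.6) + (-0.4)·(-0.4)) / 4 = 17.2/4 = 4.3

S is symmetric (S[j,i] = S[i,j]). Assembling:

S = [[11, 5.75],
 [5.75, 4.3]]


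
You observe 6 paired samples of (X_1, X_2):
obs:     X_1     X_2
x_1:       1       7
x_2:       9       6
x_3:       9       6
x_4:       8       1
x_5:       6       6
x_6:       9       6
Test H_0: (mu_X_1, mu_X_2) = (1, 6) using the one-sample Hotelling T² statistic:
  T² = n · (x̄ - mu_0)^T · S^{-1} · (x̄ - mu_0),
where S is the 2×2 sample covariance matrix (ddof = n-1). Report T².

Step 1 — sample mean vector:
  mean(X_1) = (1 + 9 + 9 + 8 + 6 + 9) / 6 = 42/6 = 7
  mean(X_2) = (7 + 6 + 6 + 1 + 6 + 6) / 6 = 32/6 = 5.3333
  x̄ = (7, 5.3333),  deviation x̄ - mu_0 = (7, 5.3333) - (1, 6) = (6, -0.6667).

Step 2 — sample covariance matrix, S[i,j] = (1/(n-1)) · Σ_k (x_{k,i} - mean_i) · (x_{k,j} - mean_j), divisor n-1 = 5:
  S[X_1,X_1] = ((-6)·(-6) + (2)·(2) + (2)·(2) + (1)·(1) + (-1)·(-1) + (2)·(2)) / 5 = 50/5 = 10
  S[X_1,X_2] = ((-6)·(1.6667) + (2)·(0.6667) + (2)·(0.6667) + (1)·(-4.3333) + (-1)·(0.6667) + (2)·(0.6667)) / 5 = -11/5 = -2.2
  S[X_2,X_2] = ((1.6667)·(1.6667) + (0.6667)·(0.6667) + (0.6667)·(0.6667) + (-4.3333)·(-4.3333) + (0.6667)·(0.6667) + (0.6667)·(0.6667)) / 5 = 23.3333/5 = 4.6667
  S = [[10, -2.2],
 [-2.2, 4.6667]].

Step 3 — invert S. det(S) = 10·4.6667 - (-2.2)² = 41.8267.
  S^{-1} = (1/det) · [[d, -b], [-b, a]] = [[0.1116, 0.0526],
 [0.0526, 0.2391]].

Step 4 — quadratic form (x̄ - mu_0)^T · S^{-1} · (x̄ - mu_0):
  S^{-1} · (x̄ - mu_0) = (0.6344, 0.1562),
  (x̄ - mu_0)^T · [...] = (6)·(0.6344) + (-0.6667)·(0.1562) = 3.7021.

Step 5 — scale by n: T² = 6 · 3.7021 = 22.2123.

T² ≈ 22.2123


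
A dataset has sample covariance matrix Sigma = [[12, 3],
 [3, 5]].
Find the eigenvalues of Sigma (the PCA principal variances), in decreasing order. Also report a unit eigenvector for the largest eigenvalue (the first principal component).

Step 1 — characteristic polynomial of 2×2 Sigma:
  det(Sigma - λI) = λ² - trace · λ + det = 0.
  trace = 12 + 5 = 17, det = 12·5 - (3)² = 51.
Step 2 — discriminant:
  Δ = trace² - 4·det = 289 - 204 = 85.
Step 3 — eigenvalues:
  λ = (trace ± √Δ)/2 = (17 ± 9.2195)/2,
  λ_1 = 13.1098,  λ_2 = 3.8902.

Step 4 — unit eigenvector for λ_1: solve (Sigma - λ_1 I)v = 0. First row:
  (12 - 13.1098)·v_x + (3)·v_y = 0, i.e. (-1.1098)·v_x + (3)·v_y = 0,
  so v ∝ (b, λ_1 - a) = (3, 1.1098) = u.
  ||u|| = √((3)² + (1.1098)²) = √(10.2316) ≈ 3.1987,
  v_1 = u/||u|| ≈ (0.9379, 0.3469) (||v_1|| = 1).

λ_1 = 13.1098,  λ_2 = 3.8902;  v_1 ≈ (0.9379, 0.3469)


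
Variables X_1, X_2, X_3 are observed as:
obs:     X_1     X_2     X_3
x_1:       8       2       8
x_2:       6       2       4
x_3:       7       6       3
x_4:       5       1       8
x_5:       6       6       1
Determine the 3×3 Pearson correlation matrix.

Step 1 — column means:
  mean(X_1) = (8 + 6 + 7 + 5 + 6) / 5 = 32/5 = 6.4
  mean(X_2) = (2 + 2 + 6 + 1 + 6) / 5 = 17/5 = 3.4
  mean(X_3) = (8 + 4 + 3 + 8 + 1) / 5 = 24/5 = 4.8

Step 2 — sample variances and covariances s[i,j] = (1/(n-1)) · Σ_k (x_{k,i} - mean_i) · (x_{k,j} - mean_j), with n-1 = 4:
  s[X_1,X_1] = ((1.6)·(1.6) + (-0.4)·(-0.4) + (0.6)·(0.6) + (-1.4)·(-1.4) + (-0.4)·(-0.4)) / 4 = 5.2/4 = 1.3
  s[X_1,X_2] = ((1.6)·(-1.4) + (-0.4)·(-1.4) + (0.6)·(2.6) + (-1.4)·(-2.4) + (-0.4)·(2.6)) / 4 = 2.2/4 = 0.55
  s[X_1,X_3] = ((1.6)·(3.2) + (-0.4)·(-0.8) + (0.6)·(-1.8) + (-1.4)·(3.2) + (-0.4)·(-3.8)) / 4 = 1.4/4 = 0.35
  s[X_2,X_2] = ((-1.4)·(-1.4) + (-1.4)·(-1.4) + (2.6)·(2.6) + (-2.4)·(-2.4) + (2.6)·(2.6)) / 4 = 23.2/4 = 5.8
  s[X_2,X_3] = ((-1.4)·(3.2) + (-1.4)·(-0.8) + (2.6)·(-1.8) + (-2.4)·(3.2) + (2.6)·(-3.8)) / 4 = -25.6/4 = -6.4
  s[X_3,X_3] = ((3.2)·(3.2) + (-0.8)·(-0.8) + (-1.8)·(-1.8) + (3.2)·(3.2) + (-3.8)·(-3.8)) / 4 = 38.8/4 = 9.7
  Sample standard deviations s_i = √(s[i,i]):
  s(X_1) = √(1.3) = 1.1402
  s(X_2) = √(5.8) = 2.4083
  s(X_3) = √(9.7) = 3.1145

Step 3 — r_{ij} = s_{ij} / (s_i · s_j):
  r[X_1,X_1] = 1 (diagonal).
  r[X_1,X_2] = 0.55 / (1.1402 · 2.4083) = 0.55 / 2.7459 = 0.2003
  r[X_1,X_3] = 0.35 / (1.1402 · 3.1145) = 0.35 / 3.5511 = 0.0986
  r[X_2,X_2] = 1 (diagonal).
  r[X_2,X_3] = -6.4 / (2.4083 · 3.1145) = -6.4 / 7.5007 = -0.8533
  r[X_3,X_3] = 1 (diagonal).

R is symmetric with unit diagonal. Assembling:

R = [[1, 0.2003, 0.0986],
 [0.2003, 1, -0.8533],
 [0.0986, -0.8533, 1]]


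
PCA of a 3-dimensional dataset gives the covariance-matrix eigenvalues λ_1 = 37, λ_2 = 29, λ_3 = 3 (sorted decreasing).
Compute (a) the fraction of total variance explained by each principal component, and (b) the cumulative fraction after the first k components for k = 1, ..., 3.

Step 1 — total variance = trace(Sigma) = Σ λ_i = 37 + 29 + 3 = 69.

Step 2 — fraction explained by component i = λ_i / Σ λ:
  PC1: 37/69 = 0.5362
  PC2: 29/69 = 0.4203
  PC3: 3/69 = 0.0435

Step 3 — cumulative fraction after k components = (λ_1 + ... + λ_k) / Σ λ:
  k = 1: 37/69 = 0.5362
  k = 2: (37 + 29)/69 = 66/69 = 0.9565
  k = 3: (37 + 29 + 3)/69 = 69/69 = 1

Summary (fraction, with percent):

explained: PC1 0.5362 (53.62%), PC2 0.4203 (42.03%), PC3 0.0435 (4.35%);  cumulative: 0.5362, 0.9565, 1


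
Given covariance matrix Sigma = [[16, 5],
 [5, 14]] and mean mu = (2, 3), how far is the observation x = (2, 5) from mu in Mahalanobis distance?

Step 1 — centre the observation: (x - mu) = (0, 2).

Step 2 — invert Sigma. det(Sigma) = 16·14 - (5)² = 199.
  Sigma^{-1} = (1/det) · [[d, -b], [-b, a]] = [[0.0704, -0.0251],
 [-0.0251, 0.0804]].

Step 3 — form the quadratic (x - mu)^T · Sigma^{-1} · (x - mu):
  Sigma^{-1} · (x - mu) = (-0.0503, 0.1608).
  (x - mu)^T · [Sigma^{-1} · (x - mu)] = (0)·(-0.0503) + (2)·(0.1608) = 0.3216.

Step 4 — take square root: d = √(0.3216) ≈ 0.5671.

d(x, mu) = √(0.3216) ≈ 0.5671


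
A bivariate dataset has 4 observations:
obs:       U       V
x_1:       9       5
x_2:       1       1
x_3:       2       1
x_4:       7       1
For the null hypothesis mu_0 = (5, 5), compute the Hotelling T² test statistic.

Step 1 — sample mean vector:
  mean(U) = (9 + 1 + 2 + 7) / 4 = 19/4 = 4.75
  mean(V) = (5 + 1 + 1 + 1) / 4 = 8/4 = 2
  x̄ = (4.75, 2),  deviation x̄ - mu_0 = (4.75, 2) - (5, 5) = (-0.25, -3).

Step 2 — sample covariance matrix, S[i,j] = (1/(n-1)) · Σ_k (x_{k,i} - mean_i) · (x_{k,j} - mean_j), divisor n-1 = 3:
  S[U,U] = ((4.25)·(4.25) + (-3.75)·(-3.75) + (-2.75)·(-2.75) + (2.25)·(2.25)) / 3 = 44.75/3 = 14.9167
  S[U,V] = ((4.25)·(3) + (-3.75)·(-1) + (-2.75)·(-1) + (2.25)·(-1)) / 3 = 17/3 = 5.6667
  S[V,V] = ((3)·(3) + (-1)·(-1) + (-1)·(-1) + (-1)·(-1)) / 3 = 12/3 = 4
  S = [[14.9167, 5.6667],
 [5.6667, 4]].

Step 3 — invert S. det(S) = 14.9167·4 - (5.6667)² = 27.5556.
  S^{-1} = (1/det) · [[d, -b], [-b, a]] = [[0.1452, -0.2056],
 [-0.2056, 0.5413]].

Step 4 — quadratic form (x̄ - mu_0)^T · S^{-1} · (x̄ - mu_0):
  S^{-1} · (x̄ - mu_0) = (0.5806, -1.5726),
  (x̄ - mu_0)^T · [...] = (-0.25)·(0.5806) + (-3)·(-1.5726) = 4.5726.

Step 5 — scale by n: T² = 4 · 4.5726 = 18.2903.

T² ≈ 18.2903


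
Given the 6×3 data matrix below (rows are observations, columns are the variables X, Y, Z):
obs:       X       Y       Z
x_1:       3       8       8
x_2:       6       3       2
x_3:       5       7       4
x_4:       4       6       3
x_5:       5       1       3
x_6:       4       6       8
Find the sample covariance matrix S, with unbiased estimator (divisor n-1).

Step 1 — column means:
  mean(X) = (3 + 6 + 5 + 4 + 5 + 4) / 6 = 27/6 = 4.5
  mean(Y) = (8 + 3 + 7 + 6 + 1 + 6) / 6 = 31/6 = 5.1667
  mean(Z) = (8 + 2 + 4 + 3 + 3 + 8) / 6 = 28/6 = 4.6667

Step 2 — sample covariance S[i,j] = (1/(n-1)) · Σ_k (x_{k,i} - mean_i) · (x_{k,j} - mean_j), with n-1 = 5.
  S[X,X] = ((-1.5)·(-1.5) + (1.5)·(1.5) + (0.5)·(0.5) + (-0.5)·(-0.5) + (0.5)·(0.5) + (-0.5)·(-0.5)) / 5 = 5.5/5 = 1.1
  S[X,Y] = ((-1.5)·(2.8333) + (1.5)·(-2.1667) + (0.5)·(1.8333) + (-0.5)·(0.8333) + (0.5)·(-4.1667) + (-0.5)·(0.8333)) / 5 = -9.5/5 = -1.9
  S[X,Z] = ((-1.5)·(3.3333) + (1.5)·(-2.6667) + (0.5)·(-0.6667) + (-0.5)·(-1.6667) + (0.5)·(-1.6667) + (-0.5)·(3.3333)) / 5 = -11/5 = -2.2
  S[Y,Y] = ((2.8333)·(2.8333) + (-2.1667)·(-2.1667) + (1.8333)·(1.8333) + (0.8333)·(0.8333) + (-4.1667)·(-4.1667) + (0.8333)·(0.8333)) / 5 = 34.8333/5 = 6.9667
  S[Y,Z] = ((2.8333)·(3.3333) + (-2.1667)·(-2.6667) + (1.8333)·(-0.6667) + (0.8333)·(-1.6667) + (-4.1667)·(-1.6667) + (0.8333)·(3.3333)) / 5 = 22.3333/5 = 4.4667
  S[Z,Z] = ((3.3333)·(3.3333) + (-2.6667)·(-2.6667) + (-0.6667)·(-0.6667) + (-1.6667)·(-1.6667) + (-1.6667)·(-1.6667) + (3.3333)·(3.3333)) / 5 = 35.3333/5 = 7.0667

S is symmetric (S[j,i] = S[i,j]). Assembling:

S = [[1.1, -1.9, -2.2],
 [-1.9, 6.9667, 4.4667],
 [-2.2, 4.4667, 7.0667]]
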